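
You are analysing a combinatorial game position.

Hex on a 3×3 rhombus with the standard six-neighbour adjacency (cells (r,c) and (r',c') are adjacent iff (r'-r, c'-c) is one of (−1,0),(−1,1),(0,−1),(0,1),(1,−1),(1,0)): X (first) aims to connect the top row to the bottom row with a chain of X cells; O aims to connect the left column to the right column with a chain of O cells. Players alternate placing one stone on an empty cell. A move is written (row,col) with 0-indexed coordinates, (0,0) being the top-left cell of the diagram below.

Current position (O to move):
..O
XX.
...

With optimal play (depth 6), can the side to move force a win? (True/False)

O winning at [..O/XX./...]: False

p1 O@[..O/XX./...]: (0,0)[O.O/XX./...]-1* (0,1)[.OO/XX./...]-1 (1,2)[..O/XXO/...]-1 (2,0)[..O/XX./O..]-1 (2,1)[..O/XX./.O.]-1 (2,2)[..O/XX./..O]-1
p2 X@[O.O/XX./...]: (0,1)[OXO/XX./...]+1* (1,2)[O.O/XXX/...]-1 (2,0)[O.O/XX./X..]-1 (2,1)[O.O/XX./.X.]-1 (2,2)[O.O/XX./..X]-1
p3 O@[OXO/XX./...]: (1,2)[OXO/XXO/...]-1* (2,0)[OXO/XX./O..]-1 (2,1)[OXO/XX./.O.]-1 (2,2)[OXO/XX./..O]-1
p4 X@[OXO/XXO/...]: (2,0)[OXO/XXO/X..]+1* (2,1)[OXO/XXO/.X.]+1 (2,2)[OXO/XXO/..X]+1
p5 O@[OXO/XXO/X..] terminal -1; root [..O/XX./...] d6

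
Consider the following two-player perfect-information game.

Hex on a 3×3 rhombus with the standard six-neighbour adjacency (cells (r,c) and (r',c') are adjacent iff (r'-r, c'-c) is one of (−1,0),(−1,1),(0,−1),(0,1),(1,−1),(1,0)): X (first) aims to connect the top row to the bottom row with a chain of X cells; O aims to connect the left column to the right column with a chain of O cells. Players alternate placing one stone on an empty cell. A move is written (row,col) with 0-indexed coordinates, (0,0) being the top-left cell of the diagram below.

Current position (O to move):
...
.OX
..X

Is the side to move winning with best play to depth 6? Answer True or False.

[.../.OX/..X] O move#1: (0,0):-1/O../.OX/..X, (0,1):-1/.O./.OX/..X, (0,2):+1/..O/.OX/..X*, (1,0):-1/.../OOX/..X, (2,0):-1/.../.OX/O.X, (2,1):-1/.../.OX/.OX
[..O/.OX/..X] X move#2: (0,0):-1/X.O/.OX/..X*, (0,1):-1/.XO/.OX/..X, (1,0):-1/..O/XOX/..X, (2,0):-1/..O/.OX/X.X, (2,1):-1/..O/.OX/.XX
[X.O/.OX/..X] O move#3: (0,1):+1/XOO/.OX/..X*, (1,0):+1/X.O/OOX/..X, (2,0):+1/X.O/.OX/O.X, (2,1):+1/X.O/.OX/.OX
[XOO/.OX/..X] X move#4: (1,0):-1/XOO/XOX/..X*, (2,0):-1/XOO/.OX/X.X, (2,1):-1/XOO/.OX/.XX
[XOO/XOX/..X] O move#5: (2,0):+1/XOO/XOX/O.X*, (2,1):-1/XOO/XOX/.OX
[XOO/XOX/O.X] end (terminal -1, X#6); searched .../.OX/..X to 6

O winning at [.../.OX/..X]: True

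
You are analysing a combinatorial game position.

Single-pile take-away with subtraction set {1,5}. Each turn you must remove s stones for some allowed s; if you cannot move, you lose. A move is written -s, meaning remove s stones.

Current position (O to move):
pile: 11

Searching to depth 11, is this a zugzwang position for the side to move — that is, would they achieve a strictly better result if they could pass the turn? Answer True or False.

[11] O move#1: -1:+1/10*, -5:+1/6
[10] X move#2: -1:-1/9*, -5:-1/5
[9] O move#3: -1:+1/8*, -5:+1/4
[8] X move#4: -1:-1/7*, -5:-1/3
[7] O move#5: -1:+1/6*, -5:+1/2
[6] X move#6: -1:-1/5*, -5:-1/1
[5] O move#7: -1:+1/4*, -5:+1/0
[4] X move#8: -1:-1/3*
[3] O move#9: -1:+1/2*
[2] X move#10: -1:-1/1*
[1] O move#11: -1:+1/0*
[0] end (terminal -1, X#12); searched 11 to 11
if O skipped the turn, X would face:
~ [11] X move#1: -1:+1/10*, -5:+1/6
~ [10] O move#2: -1:-1/9*, -5:-1/5
~ [9] X move#3: -1:+1/8*, -5:+1/4
~ [8] O move#4: -1:-1/7*, -5:-1/3
~ [7] X move#5: -1:+1/6*, -5:+1/2
~ [6] O move#6: -1:-1/5*, -5:-1/1
~ [5] X move#7: -1:+1/4*, -5:+1/0
~ [4] O move#8: -1:-1/3*
~ [3] X move#9: -1:+1/2*
~ [2] O move#10: -1:-1/1*
~ [1] X move#11: -1:+1/0*
~ [0] end (terminal -1, O#12); searched 11 to 11
compare (O): move=+1 vs pass=-1

zugzwang(11, O) = False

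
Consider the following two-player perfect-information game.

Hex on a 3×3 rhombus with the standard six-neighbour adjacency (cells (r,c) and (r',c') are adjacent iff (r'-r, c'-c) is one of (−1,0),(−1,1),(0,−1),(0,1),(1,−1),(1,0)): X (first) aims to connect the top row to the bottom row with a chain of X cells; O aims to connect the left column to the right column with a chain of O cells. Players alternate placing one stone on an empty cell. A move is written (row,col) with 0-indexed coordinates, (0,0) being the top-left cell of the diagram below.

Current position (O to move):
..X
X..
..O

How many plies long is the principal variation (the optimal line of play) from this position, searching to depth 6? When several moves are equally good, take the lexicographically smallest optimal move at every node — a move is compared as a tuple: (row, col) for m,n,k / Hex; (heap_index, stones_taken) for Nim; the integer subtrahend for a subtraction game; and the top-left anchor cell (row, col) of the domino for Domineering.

PV length from [..X/X../..O]: 6 plies

p1 O@[..X/X../..O]: (0,0)[O.X/X../..O]-1* (0,1)[.OX/X../..O]-1 (1,1)[..X/XO./..O]-1 (1,2)[..X/X.O/..O]-1 (2,0)[..X/X../O.O]-1 (2,1)[..X/X../.OO]-1
p2 X@[O.X/X../..O]: (0,1)[OXX/X../..O]+1* (1,1)[O.X/XX./..O]+1 (1,2)[O.X/X.X/..O]+1 (2,0)[O.X/X../X.O]+1 (2,1)[O.X/X../.XO]+1
p3 O@[OXX/X../..O]: (1,1)[OXX/XO./..O]-1* (1,2)[OXX/X.O/..O]-1 (2,0)[OXX/X../O.O]-1 (2,1)[OXX/X../.OO]-1
p4 X@[OXX/XO./..O]: (1,2)[OXX/XOX/..O]+1* (2,0)[OXX/XO./X.O]+1 (2,1)[OXX/XO./.XO]+1
p5 O@[OXX/XOX/..O]: (2,0)[OXX/XOX/O.O]-1* (2,1)[OXX/XOX/.OO]-1
p6 X@[OXX/XOX/O.O]: (2,1)[OXX/XOX/OXO]+1*
p7 O@[OXX/XOX/OXO] terminal -1; root [..X/X../..O] d6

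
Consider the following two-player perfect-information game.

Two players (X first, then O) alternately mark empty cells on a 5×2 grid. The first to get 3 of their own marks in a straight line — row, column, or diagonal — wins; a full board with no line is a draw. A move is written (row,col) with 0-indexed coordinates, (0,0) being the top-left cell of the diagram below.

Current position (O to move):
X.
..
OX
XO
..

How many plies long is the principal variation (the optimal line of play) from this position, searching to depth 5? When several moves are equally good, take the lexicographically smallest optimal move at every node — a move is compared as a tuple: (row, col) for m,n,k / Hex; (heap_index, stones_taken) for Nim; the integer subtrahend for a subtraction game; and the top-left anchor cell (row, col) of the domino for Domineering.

ply 1, O at X./../OX/XO/.. | (0,1)=+0→XO/../OX/XO/..*; (1,0)=+0→X./O./OX/XO/..; (1,1)=+0→X./.O/OX/XO/..; (4,0)=+0→X./../OX/XO/O.; (4,1)=+0→X./../OX/XO/.O
ply 2, X at XO/../OX/XO/.. | (1,0)=+0→XO/X./OX/XO/..*; (1,1)=+0→XO/.X/OX/XO/..; (4,0)=+0→XO/../OX/XO/X.; (4,1)=+0→XO/../OX/XO/.X
ply 3, O at XO/X./OX/XO/.. | (1,1)=+0→XO/XO/OX/XO/..*; (4,0)=+0→XO/X./OX/XO/O.; (4,1)=+0→XO/X./OX/XO/.O
ply 4, X at XO/XO/OX/XO/.. | (4,0)=+0→XO/XO/OX/XO/X.*; (4,1)=+0→XO/XO/OX/XO/.X
ply 5, O at XO/XO/OX/XO/X. | (4,1)=+0→XO/XO/OX/XO/XO*
ply 6: XO/XO/OX/XO/XO is terminal +0 (X); from X./../OX/XO/.. depth 5

PV length from [X./../OX/XO/..]: 5 plies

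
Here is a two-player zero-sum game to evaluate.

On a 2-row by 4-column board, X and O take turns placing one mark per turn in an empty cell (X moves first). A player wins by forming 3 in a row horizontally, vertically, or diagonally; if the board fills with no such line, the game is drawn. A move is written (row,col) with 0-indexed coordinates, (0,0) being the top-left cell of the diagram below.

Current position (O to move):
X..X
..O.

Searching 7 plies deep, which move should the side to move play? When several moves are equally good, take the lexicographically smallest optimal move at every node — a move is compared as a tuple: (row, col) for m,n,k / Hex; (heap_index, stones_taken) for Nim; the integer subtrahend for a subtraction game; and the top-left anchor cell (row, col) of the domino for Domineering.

O's best at [X..X/..O.]: (1,1)

p1 O@[X..X/..O.]: (0,1)[XO.X/..O.]+0 (0,2)[X.OX/..O.]+0 (1,0)[X..X/O.O.]+0 (1,1)[X..X/.OO.]+1* (1,3)[X..X/..OO]+0
p2 X@[X..X/.OO.]: (0,1)[XX.X/.OO.]-1* (0,2)[X.XX/.OO.]-1 (1,0)[X..X/XOO.]-1 (1,3)[X..X/.OOX]-1
p3 O@[XX.X/.OO.]: (0,2)[XXOX/.OO.]+1* (1,0)[XX.X/OOO.]+1 (1,3)[XX.X/.OOO]+1
p4 X@[XXOX/.OO.]: (1,0)[XXOX/XOO.]-1* (1,3)[XXOX/.OOX]-1
p5 O@[XXOX/XOO.]: (1,3)[XXOX/XOOO]+1*
p6 X@[XXOX/XOOO] terminal -1; root [X..X/..O.] d7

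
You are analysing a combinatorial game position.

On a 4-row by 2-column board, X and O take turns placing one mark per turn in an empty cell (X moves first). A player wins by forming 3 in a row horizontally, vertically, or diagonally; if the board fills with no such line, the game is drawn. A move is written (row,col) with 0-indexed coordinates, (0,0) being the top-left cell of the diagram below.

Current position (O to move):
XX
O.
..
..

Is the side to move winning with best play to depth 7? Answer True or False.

[XX/O./../..] O move#1: (1,1):+0/XX/OO/../..*, (2,0):+0/XX/O./O./.., (2,1):+0/XX/O./.O/.., (3,0):+0/XX/O./../O., (3,1):+0/XX/O./../.O
[XX/OO/../..] X move#2: (2,0):+0/XX/OO/X./..*, (2,1):+0/XX/OO/.X/.., (3,0):+0/XX/OO/../X., (3,1):+0/XX/OO/../.X
[XX/OO/X./..] O move#3: (2,1):+0/XX/OO/XO/..*, (3,0):+0/XX/OO/X./O., (3,1):+0/XX/OO/X./.O
[XX/OO/XO/..] X move#4: (3,0):-1/XX/OO/XO/X., (3,1):+0/XX/OO/XO/.X*
[XX/OO/XO/.X] O move#5: (3,0):+0/XX/OO/XO/OX*
[XX/OO/XO/OX] end (terminal +0, X#6); searched XX/O./../.. to 7

O winning at [XX/O./../..]: False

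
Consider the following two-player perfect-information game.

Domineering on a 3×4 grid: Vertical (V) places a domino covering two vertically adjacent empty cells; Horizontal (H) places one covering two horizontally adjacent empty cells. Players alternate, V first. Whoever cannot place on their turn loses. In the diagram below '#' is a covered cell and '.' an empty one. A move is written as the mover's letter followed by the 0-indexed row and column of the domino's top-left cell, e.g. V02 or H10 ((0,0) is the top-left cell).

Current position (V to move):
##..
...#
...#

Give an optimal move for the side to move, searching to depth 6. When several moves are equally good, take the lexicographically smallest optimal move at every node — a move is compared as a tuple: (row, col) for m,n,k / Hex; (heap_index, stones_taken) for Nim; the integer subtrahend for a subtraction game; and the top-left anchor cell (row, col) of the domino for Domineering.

V's best at [##../...#/...#]: V11

ply 1, V at ##../...#/...# | V02=-1→###./..##/...#; V10=-1→##../#..#/#..#; V11=+1→##../.#.#/.#.#*; V12=-1→##../..##/..##
ply 2, H at ##../.#.#/.#.# | H02=-1→####/.#.#/.#.#*
ply 3, V at ####/.#.#/.#.# | V10=+1→####/##.#/##.#*; V12=+1→####/.###/.###
ply 4: ####/##.#/##.# is terminal -1 (H); from ##../...#/...# depth 6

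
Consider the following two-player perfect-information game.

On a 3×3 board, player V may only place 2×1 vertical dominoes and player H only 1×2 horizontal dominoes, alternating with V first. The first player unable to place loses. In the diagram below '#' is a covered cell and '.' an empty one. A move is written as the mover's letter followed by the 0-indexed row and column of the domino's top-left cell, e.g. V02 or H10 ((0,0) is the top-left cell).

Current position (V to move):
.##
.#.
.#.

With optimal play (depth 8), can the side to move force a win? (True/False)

ply 1, V at .##/.#./.#. | V00=+1→###/##./.#.*; V10=+1→.##/##./##.; V12=+1→.##/.##/.##
ply 2: ###/##./.#. is terminal -1 (H); from .##/.#./.#. depth 8

V winning at [.##/.#./.#.]: True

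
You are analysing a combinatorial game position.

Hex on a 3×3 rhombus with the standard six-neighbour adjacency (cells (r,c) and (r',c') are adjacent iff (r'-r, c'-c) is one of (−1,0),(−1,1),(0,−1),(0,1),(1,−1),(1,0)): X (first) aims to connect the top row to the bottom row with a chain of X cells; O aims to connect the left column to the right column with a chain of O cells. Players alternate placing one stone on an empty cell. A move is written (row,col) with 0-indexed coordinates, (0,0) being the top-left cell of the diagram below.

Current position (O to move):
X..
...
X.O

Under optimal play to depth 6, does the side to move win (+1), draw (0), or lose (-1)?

ply 1, O at X../.../X.O | (0,1)=-1→XO./.../X.O*; (0,2)=-1→X.O/.../X.O; (1,0)=-1→X../O../X.O; (1,1)=-1→X../.O./X.O; (1,2)=-1→X../..O/X.O; (2,1)=-1→X../.../XOO
ply 2, X at XO./.../X.O | (0,2)=+1→XOX/.../X.O*; (1,0)=+1→XO./X../X.O; (1,1)=+1→XO./.X./X.O; (1,2)=+1→XO./..X/X.O; (2,1)=+1→XO./.../XXO
ply 3, O at XOX/.../X.O | (1,0)=-1→XOX/O../X.O*; (1,1)=-1→XOX/.O./X.O; (1,2)=-1→XOX/..O/X.O; (2,1)=-1→XOX/.../XOO
ply 4, X at XOX/O../X.O | (1,1)=+1→XOX/OX./X.O*; (1,2)=+1→XOX/O.X/X.O; (2,1)=+1→XOX/O../XXO
ply 5: XOX/OX./X.O is terminal -1 (O); from X../.../X.O depth 6

value(X../.../X.O, O) = -1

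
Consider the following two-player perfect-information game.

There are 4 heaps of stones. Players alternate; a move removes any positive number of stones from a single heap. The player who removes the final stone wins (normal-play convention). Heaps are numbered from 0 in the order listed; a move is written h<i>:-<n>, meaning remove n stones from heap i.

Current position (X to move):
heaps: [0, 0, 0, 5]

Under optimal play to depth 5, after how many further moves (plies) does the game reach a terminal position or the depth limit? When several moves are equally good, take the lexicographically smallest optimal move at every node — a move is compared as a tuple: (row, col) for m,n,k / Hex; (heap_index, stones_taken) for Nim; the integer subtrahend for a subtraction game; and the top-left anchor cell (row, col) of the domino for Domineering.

p1 X@[(0,0,0,5)]: h3:-1[(0,0,0,4)]-1 h3:-2[(0,0,0,3)]-1 h3:-3[(0,0,0,2)]-1 h3:-4[(0,0,0,1)]-1 h3:-5[(0,0,0,0)]+1*
p2 O@[(0,0,0,0)] terminal -1; root [(0,0,0,5)] d5

PV length from [(0,0,0,5)]: 1 ply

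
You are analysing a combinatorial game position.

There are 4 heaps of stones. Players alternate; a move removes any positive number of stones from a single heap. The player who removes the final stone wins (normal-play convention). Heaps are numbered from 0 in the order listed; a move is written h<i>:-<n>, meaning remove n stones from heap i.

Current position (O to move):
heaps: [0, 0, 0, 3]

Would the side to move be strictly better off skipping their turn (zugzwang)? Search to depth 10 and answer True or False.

p1 O@[(0,0,0,3)]: h3:-1[(0,0,0,2)]-1 h3:-2[(0,0,0,1)]-1 h3:-3[(0,0,0,0)]+1*
p2 X@[(0,0,0,0)] terminal -1; root [(0,0,0,3)] d10
if O skipped the turn, X would face:
~ p1 X@[(0,0,0,3)]: h3:-1[(0,0,0,2)]-1 h3:-2[(0,0,0,1)]-1 h3:-3[(0,0,0,0)]+1*
~ p2 O@[(0,0,0,0)] terminal -1; root [(0,0,0,3)] d10
compare (O): move=+1 vs pass=-1

zugzwang((0,0,0,3), O) = False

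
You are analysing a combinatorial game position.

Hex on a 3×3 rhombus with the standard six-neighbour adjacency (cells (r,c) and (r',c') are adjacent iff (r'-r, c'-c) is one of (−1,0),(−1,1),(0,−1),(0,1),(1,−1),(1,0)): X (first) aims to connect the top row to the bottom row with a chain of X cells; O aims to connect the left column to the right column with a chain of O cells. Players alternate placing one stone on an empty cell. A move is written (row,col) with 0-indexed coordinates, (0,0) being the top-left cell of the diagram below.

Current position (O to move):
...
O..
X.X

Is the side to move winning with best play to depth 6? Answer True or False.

ply 1, O at .../O../X.X | (0,0)=-1→O../O../X.X; (0,1)=-1→.O./O../X.X; (0,2)=+1→..O/O../X.X*; (1,1)=+1→.../OO./X.X; (1,2)=-1→.../O.O/X.X; (2,1)=-1→.../O../XOX
ply 2, X at ..O/O../X.X | (0,0)=-1→X.O/O../X.X*; (0,1)=-1→.XO/O../X.X; (1,1)=-1→..O/OX./X.X; (1,2)=-1→..O/O.X/X.X; (2,1)=-1→..O/O../XXX
ply 3, O at X.O/O../X.X | (0,1)=+1→XOO/O../X.X*; (1,1)=+1→X.O/OO./X.X; (1,2)=+1→X.O/O.O/X.X; (2,1)=+1→X.O/O../XOX
ply 4: XOO/O../X.X is terminal -1 (X); from .../O../X.X depth 6

O winning at [.../O../X.X]: True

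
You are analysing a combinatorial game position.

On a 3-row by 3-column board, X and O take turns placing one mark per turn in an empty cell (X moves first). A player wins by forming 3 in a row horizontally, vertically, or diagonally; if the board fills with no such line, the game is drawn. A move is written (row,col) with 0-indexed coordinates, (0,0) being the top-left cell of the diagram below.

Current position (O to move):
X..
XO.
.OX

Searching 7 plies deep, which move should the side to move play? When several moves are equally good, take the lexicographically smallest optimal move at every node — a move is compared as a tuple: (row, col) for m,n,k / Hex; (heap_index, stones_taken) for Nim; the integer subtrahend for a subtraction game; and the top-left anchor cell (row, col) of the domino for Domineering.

O's best at [X../XO./.OX]: (0,1)

ply 1, O at X../XO./.OX | (0,1)=+1→XO./XO./.OX*; (0,2)=-1→X.O/XO./.OX; (1,2)=-1→X../XOO/.OX; (2,0)=+1→X../XO./OOX
ply 2: XO./XO./.OX is terminal -1 (X); from X../XO./.OX depth 7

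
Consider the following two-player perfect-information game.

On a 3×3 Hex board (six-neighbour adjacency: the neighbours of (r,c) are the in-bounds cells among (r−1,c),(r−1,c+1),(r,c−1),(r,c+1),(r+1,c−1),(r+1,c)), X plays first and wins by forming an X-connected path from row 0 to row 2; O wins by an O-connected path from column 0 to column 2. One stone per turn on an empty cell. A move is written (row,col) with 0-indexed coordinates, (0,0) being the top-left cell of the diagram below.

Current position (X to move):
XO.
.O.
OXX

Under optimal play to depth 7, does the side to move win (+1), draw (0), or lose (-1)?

value(XO./.O./OXX, X) = -1

ply 1, X at XO./.O./OXX | (0,2)=-1→XOX/.O./OXX*; (1,0)=-1→XO./XO./OXX; (1,2)=-1→XO./.OX/OXX
ply 2, O at XOX/.O./OXX | (1,0)=-1→XOX/OO./OXX; (1,2)=+1→XOX/.OO/OXX*
ply 3: XOX/.OO/OXX is terminal -1 (X); from XO./.O./OXX depth 7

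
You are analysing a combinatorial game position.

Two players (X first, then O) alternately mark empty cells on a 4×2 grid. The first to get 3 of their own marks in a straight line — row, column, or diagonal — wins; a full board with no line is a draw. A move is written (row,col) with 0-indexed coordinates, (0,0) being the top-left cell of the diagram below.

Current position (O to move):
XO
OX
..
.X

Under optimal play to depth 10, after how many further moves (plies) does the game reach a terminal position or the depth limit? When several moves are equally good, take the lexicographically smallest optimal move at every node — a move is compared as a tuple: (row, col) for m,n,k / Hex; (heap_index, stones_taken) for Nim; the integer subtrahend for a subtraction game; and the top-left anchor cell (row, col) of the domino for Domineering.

ply 1, O at XO/OX/../.X | (2,0)=-1→XO/OX/O./.X; (2,1)=+0→XO/OX/.O/.X*; (3,0)=-1→XO/OX/../OX
ply 2, X at XO/OX/.O/.X | (2,0)=+0→XO/OX/XO/.X*; (3,0)=+0→XO/OX/.O/XX
ply 3, O at XO/OX/XO/.X | (3,0)=+0→XO/OX/XO/OX*
ply 4: XO/OX/XO/OX is terminal +0 (X); from XO/OX/../.X depth 10

PV length from [XO/OX/../.X]: 3 plies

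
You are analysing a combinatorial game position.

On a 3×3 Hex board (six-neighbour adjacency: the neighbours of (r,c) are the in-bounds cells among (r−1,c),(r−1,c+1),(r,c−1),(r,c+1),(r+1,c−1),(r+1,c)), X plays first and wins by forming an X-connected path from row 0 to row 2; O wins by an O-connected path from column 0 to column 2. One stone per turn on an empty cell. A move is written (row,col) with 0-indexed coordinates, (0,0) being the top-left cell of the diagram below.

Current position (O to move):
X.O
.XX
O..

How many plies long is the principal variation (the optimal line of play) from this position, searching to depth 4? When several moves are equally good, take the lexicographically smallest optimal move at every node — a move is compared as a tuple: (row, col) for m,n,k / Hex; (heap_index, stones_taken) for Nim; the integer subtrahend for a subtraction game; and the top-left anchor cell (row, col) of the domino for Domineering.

PV length from [X.O/.XX/O..]: 4 plies

[X.O/.XX/O..] O move#1: (0,1):-1/XOO/.XX/O..*, (1,0):-1/X.O/OXX/O.., (2,1):-1/X.O/.XX/OO., (2,2):-1/X.O/.XX/O.O
[XOO/.XX/O..] X move#2: (1,0):+1/XOO/XXX/O..*, (2,1):-1/XOO/.XX/OX., (2,2):-1/XOO/.XX/O.X
[XOO/XXX/O..] O move#3: (2,1):-1/XOO/XXX/OO.*, (2,2):-1/XOO/XXX/O.O
[XOO/XXX/OO.] X move#4: (2,2):+1/XOO/XXX/OOX*
[XOO/XXX/OOX] end (terminal -1, O#5); searched X.O/.XX/O.. to 4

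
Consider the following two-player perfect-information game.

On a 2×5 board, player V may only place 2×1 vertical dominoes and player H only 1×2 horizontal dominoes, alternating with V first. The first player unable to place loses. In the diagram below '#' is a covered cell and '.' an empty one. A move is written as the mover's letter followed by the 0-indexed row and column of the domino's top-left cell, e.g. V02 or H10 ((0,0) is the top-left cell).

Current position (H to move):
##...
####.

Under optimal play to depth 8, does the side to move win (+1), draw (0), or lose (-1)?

ply 1, H at ##.../####. | H02=-1→####./####.; H03=+1→##.##/####.*
ply 2: ##.##/####. is terminal -1 (V); from ##.../####. depth 8

value(##.../####., H) = +1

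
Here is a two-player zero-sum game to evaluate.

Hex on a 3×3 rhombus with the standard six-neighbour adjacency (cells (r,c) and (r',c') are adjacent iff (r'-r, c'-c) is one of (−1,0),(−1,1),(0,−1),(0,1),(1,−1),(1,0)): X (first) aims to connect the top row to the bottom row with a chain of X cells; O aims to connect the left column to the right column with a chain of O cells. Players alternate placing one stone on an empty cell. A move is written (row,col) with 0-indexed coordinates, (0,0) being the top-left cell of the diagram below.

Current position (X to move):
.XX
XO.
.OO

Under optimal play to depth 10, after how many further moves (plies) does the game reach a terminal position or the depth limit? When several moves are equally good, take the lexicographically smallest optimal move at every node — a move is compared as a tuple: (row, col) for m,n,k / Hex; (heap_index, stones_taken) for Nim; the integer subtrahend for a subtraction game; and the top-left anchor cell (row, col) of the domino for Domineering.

PV length from [.XX/XO./.OO]: 1 ply

[.XX/XO./.OO] X move#1: (0,0):-1/XXX/XO./.OO, (1,2):-1/.XX/XOX/.OO, (2,0):+1/.XX/XO./XOO*
[.XX/XO./XOO] end (terminal -1, O#2); searched .XX/XO./.OO to 10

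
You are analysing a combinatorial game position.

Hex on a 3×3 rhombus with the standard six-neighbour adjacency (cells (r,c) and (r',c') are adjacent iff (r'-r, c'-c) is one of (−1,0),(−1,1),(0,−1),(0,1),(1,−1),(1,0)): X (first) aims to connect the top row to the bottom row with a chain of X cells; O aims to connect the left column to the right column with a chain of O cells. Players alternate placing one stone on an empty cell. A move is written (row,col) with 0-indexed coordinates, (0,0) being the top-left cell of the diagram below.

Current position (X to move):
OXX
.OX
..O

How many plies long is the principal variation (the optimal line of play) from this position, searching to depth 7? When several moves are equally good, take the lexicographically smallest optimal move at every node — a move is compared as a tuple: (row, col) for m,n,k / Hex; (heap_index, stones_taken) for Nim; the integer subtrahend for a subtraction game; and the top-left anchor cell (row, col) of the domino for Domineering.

PV length from [OXX/.OX/..O]: 3 plies

p1 X@[OXX/.OX/..O]: (1,0)[OXX/XOX/..O]+1* (2,0)[OXX/.OX/X.O]+1 (2,1)[OXX/.OX/.XO]+1
p2 O@[OXX/XOX/..O]: (2,0)[OXX/XOX/O.O]-1* (2,1)[OXX/XOX/.OO]-1
p3 X@[OXX/XOX/O.O]: (2,1)[OXX/XOX/OXO]+1*
p4 O@[OXX/XOX/OXO] terminal -1; root [OXX/.OX/..O] d7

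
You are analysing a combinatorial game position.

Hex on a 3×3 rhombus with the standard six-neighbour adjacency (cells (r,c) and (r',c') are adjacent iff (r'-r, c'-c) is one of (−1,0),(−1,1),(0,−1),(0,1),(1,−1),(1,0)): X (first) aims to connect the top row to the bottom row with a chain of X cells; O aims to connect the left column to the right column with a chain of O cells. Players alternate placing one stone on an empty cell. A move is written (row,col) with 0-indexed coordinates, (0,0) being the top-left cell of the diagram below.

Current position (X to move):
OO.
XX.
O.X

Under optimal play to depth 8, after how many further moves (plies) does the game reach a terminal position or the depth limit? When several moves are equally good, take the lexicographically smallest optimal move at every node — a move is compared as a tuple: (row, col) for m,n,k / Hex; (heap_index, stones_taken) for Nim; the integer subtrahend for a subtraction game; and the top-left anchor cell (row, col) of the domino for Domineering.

[OO./XX./O.X] X move#1: (0,2):+1/OOX/XX./O.X*, (1,2):-1/OO./XXX/O.X, (2,1):-1/OO./XX./OXX
[OOX/XX./O.X] O move#2: (1,2):-1/OOX/XXO/O.X*, (2,1):-1/OOX/XX./OOX
[OOX/XXO/O.X] X move#3: (2,1):+1/OOX/XXO/OXX*
[OOX/XXO/OXX] end (terminal -1, O#4); searched OO./XX./O.X to 8

PV length from [OO./XX./O.X]: 3 plies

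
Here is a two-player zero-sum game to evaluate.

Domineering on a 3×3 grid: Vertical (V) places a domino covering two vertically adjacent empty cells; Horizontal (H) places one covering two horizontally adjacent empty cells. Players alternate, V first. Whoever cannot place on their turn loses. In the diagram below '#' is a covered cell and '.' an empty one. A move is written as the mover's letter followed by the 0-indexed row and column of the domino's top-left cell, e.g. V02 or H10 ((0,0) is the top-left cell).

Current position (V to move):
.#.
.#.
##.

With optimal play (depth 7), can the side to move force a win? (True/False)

V winning at [.#./.#./##.]: True

p1 V@[.#./.#./##.]: V00[##./##./##.]+1* V02[.##/.##/##.]+1 V12[.#./.##/###]+1
p2 H@[##./##./##.] terminal -1; root [.#./.#./##.] d7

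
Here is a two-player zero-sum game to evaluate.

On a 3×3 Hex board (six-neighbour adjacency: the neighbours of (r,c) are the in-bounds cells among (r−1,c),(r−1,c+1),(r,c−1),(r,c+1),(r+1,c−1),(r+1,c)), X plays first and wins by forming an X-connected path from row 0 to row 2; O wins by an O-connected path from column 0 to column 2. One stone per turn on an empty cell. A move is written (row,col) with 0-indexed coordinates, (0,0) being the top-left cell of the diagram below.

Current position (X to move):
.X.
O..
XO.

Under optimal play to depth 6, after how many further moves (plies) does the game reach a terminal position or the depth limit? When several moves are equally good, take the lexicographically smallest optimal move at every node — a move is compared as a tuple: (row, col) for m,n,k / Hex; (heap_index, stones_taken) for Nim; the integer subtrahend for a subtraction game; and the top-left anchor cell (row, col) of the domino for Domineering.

PV length from [.X./O../XO.]: 1 ply

p1 X@[.X./O../XO.]: (0,0)[XX./O../XO.]-1 (0,2)[.XX/O../XO.]-1 (1,1)[.X./OX./XO.]+1* (1,2)[.X./O.X/XO.]-1 (2,2)[.X./O../XOX]-1
p2 O@[.X./OX./XO.] terminal -1; root [.X./O../XO.] d6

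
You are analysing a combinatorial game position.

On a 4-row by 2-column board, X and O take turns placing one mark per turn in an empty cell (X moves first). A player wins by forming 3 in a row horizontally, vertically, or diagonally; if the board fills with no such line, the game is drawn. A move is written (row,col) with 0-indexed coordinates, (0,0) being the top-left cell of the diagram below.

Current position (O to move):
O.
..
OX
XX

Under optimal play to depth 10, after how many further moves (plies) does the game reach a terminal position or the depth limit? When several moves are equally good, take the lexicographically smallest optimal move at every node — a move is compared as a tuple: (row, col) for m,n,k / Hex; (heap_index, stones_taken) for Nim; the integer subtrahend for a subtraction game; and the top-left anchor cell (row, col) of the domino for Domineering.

ply 1, O at O./../OX/XX | (0,1)=-1→OO/../OX/XX; (1,0)=+1→O./O./OX/XX*; (1,1)=+0→O./.O/OX/XX
ply 2: O./O./OX/XX is terminal -1 (X); from O./../OX/XX depth 10

PV length from [O./../OX/XX]: 1 ply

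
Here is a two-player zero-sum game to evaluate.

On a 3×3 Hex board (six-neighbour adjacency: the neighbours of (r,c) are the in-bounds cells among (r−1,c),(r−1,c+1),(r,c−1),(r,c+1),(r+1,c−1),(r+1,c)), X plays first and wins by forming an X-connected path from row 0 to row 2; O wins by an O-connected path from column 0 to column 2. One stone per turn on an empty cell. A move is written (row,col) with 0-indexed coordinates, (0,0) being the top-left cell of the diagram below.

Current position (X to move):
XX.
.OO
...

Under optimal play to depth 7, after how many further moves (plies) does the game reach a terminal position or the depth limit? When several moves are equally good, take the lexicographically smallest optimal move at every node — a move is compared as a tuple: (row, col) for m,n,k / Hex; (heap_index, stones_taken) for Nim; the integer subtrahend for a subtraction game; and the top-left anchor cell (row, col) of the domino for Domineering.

p1 X@[XX./.OO/...]: (0,2)[XXX/.OO/...]-1* (1,0)[XX./XOO/...]-1 (2,0)[XX./.OO/X..]-1 (2,1)[XX./.OO/.X.]-1 (2,2)[XX./.OO/..X]-1
p2 O@[XXX/.OO/...]: (1,0)[XXX/OOO/...]+1* (2,0)[XXX/.OO/O..]+1 (2,1)[XXX/.OO/.O.]+1 (2,2)[XXX/.OO/..O]+1
p3 X@[XXX/OOO/...] terminal -1; root [XX./.OO/...] d7

PV length from [XX./.OO/...]: 2 plies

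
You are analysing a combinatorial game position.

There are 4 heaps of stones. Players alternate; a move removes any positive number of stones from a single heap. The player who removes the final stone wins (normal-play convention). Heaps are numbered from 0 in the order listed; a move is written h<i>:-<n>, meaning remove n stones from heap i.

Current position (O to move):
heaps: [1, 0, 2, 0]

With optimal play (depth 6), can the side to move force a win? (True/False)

p1 O@[(1,0,2,0)]: h0:-1[(0,0,2,0)]-1 h2:-1[(1,0,1,0)]+1* h2:-2[(1,0,0,0)]-1
p2 X@[(1,0,1,0)]: h0:-1[(0,0,1,0)]-1* h2:-1[(1,0,0,0)]-1
p3 O@[(0,0,1,0)]: h2:-1[(0,0,0,0)]+1*
p4 X@[(0,0,0,0)] terminal -1; root [(1,0,2,0)] d6

O winning at [(1,0,2,0)]: True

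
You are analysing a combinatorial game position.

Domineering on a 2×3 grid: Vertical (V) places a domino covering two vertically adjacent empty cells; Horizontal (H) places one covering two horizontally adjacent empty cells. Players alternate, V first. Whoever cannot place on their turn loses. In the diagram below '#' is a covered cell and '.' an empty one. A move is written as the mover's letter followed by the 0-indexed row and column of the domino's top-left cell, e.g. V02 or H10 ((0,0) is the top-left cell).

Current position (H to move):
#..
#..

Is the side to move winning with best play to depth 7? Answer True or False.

H winning at [#../#..]: True

ply 1, H at #../#.. | H01=+1→###/#..*; H11=+1→#../###
ply 2: ###/#.. is terminal -1 (V); from #../#.. depth 7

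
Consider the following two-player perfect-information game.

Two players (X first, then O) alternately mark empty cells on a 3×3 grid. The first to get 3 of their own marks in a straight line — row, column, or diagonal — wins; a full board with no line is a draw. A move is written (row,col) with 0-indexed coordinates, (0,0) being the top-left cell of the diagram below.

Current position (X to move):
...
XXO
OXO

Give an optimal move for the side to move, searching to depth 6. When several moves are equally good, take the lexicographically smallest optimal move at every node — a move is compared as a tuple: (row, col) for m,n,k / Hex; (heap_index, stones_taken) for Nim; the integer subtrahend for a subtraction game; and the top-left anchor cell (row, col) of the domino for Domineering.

X's best at [.../XXO/OXO]: (0,1)

[.../XXO/OXO] X move#1: (0,0):-1/X../XXO/OXO, (0,1):+1/.X./XXO/OXO*, (0,2):+0/..X/XXO/OXO
[.X./XXO/OXO] end (terminal -1, O#2); searched .../XXO/OXO to 6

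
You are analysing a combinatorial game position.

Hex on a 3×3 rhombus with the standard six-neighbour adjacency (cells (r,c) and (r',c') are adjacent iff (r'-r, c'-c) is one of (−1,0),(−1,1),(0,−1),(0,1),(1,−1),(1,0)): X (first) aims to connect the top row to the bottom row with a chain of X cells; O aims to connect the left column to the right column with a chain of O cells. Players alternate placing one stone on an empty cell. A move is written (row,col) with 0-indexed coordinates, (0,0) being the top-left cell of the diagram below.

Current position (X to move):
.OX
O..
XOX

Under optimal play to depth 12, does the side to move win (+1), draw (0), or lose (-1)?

ply 1, X at .OX/O../XOX | (0,0)=+1→XOX/O../XOX*; (1,1)=+1→.OX/OX./XOX; (1,2)=+1→.OX/O.X/XOX
ply 2, O at XOX/O../XOX | (1,1)=-1→XOX/OO./XOX*; (1,2)=-1→XOX/O.O/XOX
ply 3, X at XOX/OO./XOX | (1,2)=+1→XOX/OOX/XOX*
ply 4: XOX/OOX/XOX is terminal -1 (O); from .OX/O../XOX depth 12

value(.OX/O../XOX, X) = +1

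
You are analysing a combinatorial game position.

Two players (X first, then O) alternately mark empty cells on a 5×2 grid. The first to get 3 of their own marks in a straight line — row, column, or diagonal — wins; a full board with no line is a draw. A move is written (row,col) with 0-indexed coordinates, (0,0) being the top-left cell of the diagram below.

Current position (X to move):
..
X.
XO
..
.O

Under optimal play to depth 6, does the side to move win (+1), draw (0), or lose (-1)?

value(../X./XO/../.O, X) = +1

p1 X@[../X./XO/../.O]: (0,0)[X./X./XO/../.O]+1* (0,1)[.X/X./XO/../.O]-1 (1,1)[../XX/XO/../.O]-1 (3,0)[../X./XO/X./.O]+1 (3,1)[../X./XO/.X/.O]+1 (4,0)[../X./XO/../XO]-1
p2 O@[X./X./XO/../.O] terminal -1; root [../X./XO/../.O] d6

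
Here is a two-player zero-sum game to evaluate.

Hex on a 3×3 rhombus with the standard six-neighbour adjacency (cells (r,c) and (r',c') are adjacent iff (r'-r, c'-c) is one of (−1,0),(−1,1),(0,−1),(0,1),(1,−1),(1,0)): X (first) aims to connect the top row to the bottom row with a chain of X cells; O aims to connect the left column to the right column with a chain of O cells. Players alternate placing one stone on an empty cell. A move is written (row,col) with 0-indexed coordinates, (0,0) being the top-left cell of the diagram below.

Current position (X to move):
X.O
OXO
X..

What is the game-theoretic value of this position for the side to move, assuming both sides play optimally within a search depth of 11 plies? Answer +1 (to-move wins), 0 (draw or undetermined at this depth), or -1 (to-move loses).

ply 1, X at X.O/OXO/X.. | (0,1)=+1→XXO/OXO/X..*; (2,1)=-1→X.O/OXO/XX.; (2,2)=-1→X.O/OXO/X.X
ply 2: XXO/OXO/X.. is terminal -1 (O); from X.O/OXO/X.. depth 11

value(X.O/OXO/X.., X) = +1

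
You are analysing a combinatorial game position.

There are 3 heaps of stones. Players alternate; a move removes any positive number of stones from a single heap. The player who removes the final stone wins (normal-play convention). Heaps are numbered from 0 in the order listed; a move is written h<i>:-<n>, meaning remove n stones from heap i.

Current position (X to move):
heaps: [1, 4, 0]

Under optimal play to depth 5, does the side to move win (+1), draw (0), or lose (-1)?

[(1,4,0)] X move#1: h0:-1:-1/(0,4,0), h1:-1:-1/(1,3,0), h1:-2:-1/(1,2,0), h1:-3:+1/(1,1,0)*, h1:-4:-1/(1,0,0)
[(1,1,0)] O move#2: h0:-1:-1/(0,1,0)*, h1:-1:-1/(1,0,0)
[(0,1,0)] X move#3: h1:-1:+1/(0,0,0)*
[(0,0,0)] end (terminal -1, O#4); searched (1,4,0) to 5

value((1,4,0), X) = +1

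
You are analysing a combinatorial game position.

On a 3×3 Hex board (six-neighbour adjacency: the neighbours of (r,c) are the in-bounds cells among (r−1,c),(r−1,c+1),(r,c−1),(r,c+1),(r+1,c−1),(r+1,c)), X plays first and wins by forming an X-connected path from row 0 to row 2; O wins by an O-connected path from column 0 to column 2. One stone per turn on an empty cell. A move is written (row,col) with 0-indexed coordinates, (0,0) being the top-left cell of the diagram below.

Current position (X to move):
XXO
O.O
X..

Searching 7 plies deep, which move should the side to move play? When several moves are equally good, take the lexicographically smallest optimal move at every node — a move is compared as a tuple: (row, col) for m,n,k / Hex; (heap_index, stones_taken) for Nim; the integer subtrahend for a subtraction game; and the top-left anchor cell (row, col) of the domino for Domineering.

X's best at [XXO/O.O/X..]: (1,1)

[XXO/O.O/X..] X move#1: (1,1):+1/XXO/OXO/X..*, (2,1):-1/XXO/O.O/XX., (2,2):-1/XXO/O.O/X.X
[XXO/OXO/X..] end (terminal -1, O#2); searched XXO/O.O/X.. to 7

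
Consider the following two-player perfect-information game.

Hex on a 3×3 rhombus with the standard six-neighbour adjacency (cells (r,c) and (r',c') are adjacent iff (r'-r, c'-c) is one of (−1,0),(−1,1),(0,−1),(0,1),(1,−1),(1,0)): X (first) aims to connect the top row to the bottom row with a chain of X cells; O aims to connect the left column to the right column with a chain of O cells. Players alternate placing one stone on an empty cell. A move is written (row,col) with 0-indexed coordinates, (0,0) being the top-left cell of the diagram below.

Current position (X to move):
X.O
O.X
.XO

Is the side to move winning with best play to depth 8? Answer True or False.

p1 X@[X.O/O.X/.XO]: (0,1)[XXO/O.X/.XO]-1* (1,1)[X.O/OXX/.XO]-1 (2,0)[X.O/O.X/XXO]-1
p2 O@[XXO/O.X/.XO]: (1,1)[XXO/OOX/.XO]+1* (2,0)[XXO/O.X/OXO]-1
p3 X@[XXO/OOX/.XO] terminal -1; root [X.O/O.X/.XO] d8

X winning at [X.O/O.X/.XO]: False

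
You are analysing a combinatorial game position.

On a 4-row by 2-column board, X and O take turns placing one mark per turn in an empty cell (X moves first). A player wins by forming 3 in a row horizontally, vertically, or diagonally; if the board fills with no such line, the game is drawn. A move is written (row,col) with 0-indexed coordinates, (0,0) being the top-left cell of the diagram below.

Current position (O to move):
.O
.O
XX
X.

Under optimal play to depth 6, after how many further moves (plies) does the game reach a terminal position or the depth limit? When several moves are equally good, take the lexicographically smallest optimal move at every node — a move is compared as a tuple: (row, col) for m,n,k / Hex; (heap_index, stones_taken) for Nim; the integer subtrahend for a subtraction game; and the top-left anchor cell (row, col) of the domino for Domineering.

p1 O@[.O/.O/XX/X.]: (0,0)[OO/.O/XX/X.]-1 (1,0)[.O/OO/XX/X.]+0* (3,1)[.O/.O/XX/XO]-1
p2 X@[.O/OO/XX/X.]: (0,0)[XO/OO/XX/X.]+0* (3,1)[.O/OO/XX/XX]+0
p3 O@[XO/OO/XX/X.]: (3,1)[XO/OO/XX/XO]+0*
p4 X@[XO/OO/XX/XO] terminal +0; root [.O/.O/XX/X.] d6

PV length from [.O/.O/XX/X.]: 3 plies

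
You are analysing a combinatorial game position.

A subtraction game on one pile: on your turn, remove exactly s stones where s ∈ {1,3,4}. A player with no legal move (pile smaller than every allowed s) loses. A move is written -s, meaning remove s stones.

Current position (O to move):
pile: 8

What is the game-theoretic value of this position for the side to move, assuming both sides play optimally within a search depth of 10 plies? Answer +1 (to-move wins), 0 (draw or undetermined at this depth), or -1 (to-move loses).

p1 O@[8]: -1[7]+1* -3[5]-1 -4[4]-1
p2 X@[7]: -1[6]-1* -3[4]-1 -4[3]-1
p3 O@[6]: -1[5]-1 -3[3]-1 -4[2]+1*
p4 X@[2]: -1[1]-1*
p5 O@[1]: -1[0]+1*
p6 X@[0] terminal -1; root [8] d10

value(8, O) = +1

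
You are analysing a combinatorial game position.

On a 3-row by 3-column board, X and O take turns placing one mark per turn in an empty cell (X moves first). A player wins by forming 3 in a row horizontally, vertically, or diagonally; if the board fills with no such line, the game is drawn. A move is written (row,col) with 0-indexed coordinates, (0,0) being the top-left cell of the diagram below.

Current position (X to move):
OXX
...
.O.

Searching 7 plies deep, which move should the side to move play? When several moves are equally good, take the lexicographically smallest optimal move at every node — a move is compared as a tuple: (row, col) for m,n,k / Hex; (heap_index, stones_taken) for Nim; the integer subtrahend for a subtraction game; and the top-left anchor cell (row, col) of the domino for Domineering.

X's best at [OXX/.../.O.]: (2,0)

ply 1, X at OXX/.../.O. | (1,0)=-1→OXX/X../.O.; (1,1)=-1→OXX/.X./.O.; (1,2)=-1→OXX/..X/.O.; (2,0)=+0→OXX/.../XO.*; (2,2)=+0→OXX/.../.OX
ply 2, O at OXX/.../XO. | (1,0)=-1→OXX/O../XO.; (1,1)=+0→OXX/.O./XO.*; (1,2)=-1→OXX/..O/XO.; (2,2)=-1→OXX/.../XOO
ply 3, X at OXX/.O./XO. | (1,0)=-1→OXX/XO./XO.; (1,2)=-1→OXX/.OX/XO.; (2,2)=+0→OXX/.O./XOX*
ply 4, O at OXX/.O./XOX | (1,0)=-1→OXX/OO./XOX; (1,2)=+0→OXX/.OO/XOX*
ply 5, X at OXX/.OO/XOX | (1,0)=+0→OXX/XOO/XOX*
ply 6: OXX/XOO/XOX is terminal +0 (O); from OXX/.../.O. depth 7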